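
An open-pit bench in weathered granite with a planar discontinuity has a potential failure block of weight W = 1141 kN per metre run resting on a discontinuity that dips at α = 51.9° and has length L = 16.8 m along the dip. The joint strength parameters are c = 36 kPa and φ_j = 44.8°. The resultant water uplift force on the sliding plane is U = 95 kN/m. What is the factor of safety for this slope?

FS = 1.35

Resolving the block weight along and normal to the plane and applying the Mohr–Coulomb strength on the joint:
N' = W cosα − U = 1141·cos51.9° − 95 = 609.0 kN/m
Driving force T = W sinα = 1141·sin51.9° = 897.9 kN/m
Resisting force R = c·L + N'·tanφ_j = 36·16.8 + 609.0·tan44.8° = 604.8 + 604.8 = 1209.6 kN/m
FS = R / T = 1209.6 / 897.9 = 1.347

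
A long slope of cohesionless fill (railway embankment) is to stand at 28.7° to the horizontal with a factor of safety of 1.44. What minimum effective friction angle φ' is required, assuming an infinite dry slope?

φ' = 38.3°

FS = tanφ'/tanβ ⇒ tanφ' = FS · tanβ = 1.44 · tan28.7° = 0.7884
φ' = arctan(0.7884) = 38.25°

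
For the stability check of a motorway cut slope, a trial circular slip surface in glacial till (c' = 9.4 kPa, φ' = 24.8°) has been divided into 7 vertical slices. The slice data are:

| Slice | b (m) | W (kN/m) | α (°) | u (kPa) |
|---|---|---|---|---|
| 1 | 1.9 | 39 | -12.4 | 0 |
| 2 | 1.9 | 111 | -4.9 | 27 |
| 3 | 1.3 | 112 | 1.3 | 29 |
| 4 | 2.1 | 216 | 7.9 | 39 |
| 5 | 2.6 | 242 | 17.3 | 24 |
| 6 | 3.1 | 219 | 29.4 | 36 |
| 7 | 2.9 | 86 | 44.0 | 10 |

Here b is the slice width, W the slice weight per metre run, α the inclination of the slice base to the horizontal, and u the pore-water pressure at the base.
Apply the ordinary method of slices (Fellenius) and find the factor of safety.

FS = 1.66

Ordinary method of slices: FS = Σ[c'·Δl_i + (W_i cosα_i − u_i·Δl_i)·tanφ'] / Σ W_i sinα_i, with Δl_i = b_i / cosα_i.
Slice 1: Δl = 1.9/cos(-12.4°) = 1.945 m; N'_1 = 39·cos(-12.4°) − 0·1.945 = 38.1; c'Δl = 18.29; W sinα = -8.4
Slice 2: Δl = 1.9/cos(-4.9°) = 1.907 m; N'_2 = 111·cos(-4.9°) − 27·1.907 = 59.1; c'Δl = 17.93; W sinα = -9.5
Slice 3: Δl = 1.3/cos1.3° = 1.300 m; N'_3 = 112·cos1.3° − 29·1.300 = 74.3; c'Δl = 12.22; W sinα = 2.5
Slice 4: Δl = 2.1/cos7.9° = 2.120 m; N'_4 = 216·cos7.9° − 39·2.120 = 131.3; c'Δl = 19.93; W sinα = 29.7
Slice 5: Δl = 2.6/cos17.3° = 2.723 m; N'_5 = 242·cos17.3° − 24·2.723 = 165.7; c'Δl = 25.60; W sinα = 72.0
Slice 6: Δl = 3.1/cos29.4° = 3.558 m; N'_6 = 219·cos29.4° − 36·3.558 = 62.7; c'Δl = 33.45; W sinα = 107.5
Slice 7: Δl = 2.9/cos44.0° = 4.031 m; N'_7 = 86·cos44.0° − 10·4.031 = 21.5; c'Δl = 37.90; W sinα = 59.7
Σc'Δl = 165.3 kN/m; ΣN' = 552.7 kN/m; ΣW sinα = 253.6 kN/m
Resisting = 165.3 + 552.7·tan24.8° = 165.3 + 255.4 = 420.7 kN/m
FS = 420.7 / 253.6 = 1.659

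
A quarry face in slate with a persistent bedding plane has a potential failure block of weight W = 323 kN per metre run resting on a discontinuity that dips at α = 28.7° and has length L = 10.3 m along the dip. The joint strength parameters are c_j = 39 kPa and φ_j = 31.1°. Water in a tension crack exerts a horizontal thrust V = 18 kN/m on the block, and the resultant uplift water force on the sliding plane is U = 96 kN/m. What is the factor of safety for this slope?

Resolving the block weight along and normal to the plane and applying the Mohr–Coulomb strength on the joint:
N' = W cosα − U − V sinα = 323·cos28.7° − 96 − 18·sin28.7° = 178.7 kN/m
Driving force T = W sinα + V cosα = 323·sin28.7° + 18·cos28.7° = 170.9 kN/m
Resisting force R = c_j·L + N'·tanφ_j = 39·10.3 + 178.7·tan31.1° = 401.7 + 107.8 = 509.5 kN/m
FS = R / T = 509.5 / 170.9 = 2.981

FS = 2.98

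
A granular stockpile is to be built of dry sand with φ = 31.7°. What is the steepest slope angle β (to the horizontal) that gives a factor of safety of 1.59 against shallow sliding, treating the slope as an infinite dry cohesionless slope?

β = 21.2°

For an infinite dry cohesionless slope FS = tanφ/tanβ, so tanβ = tanφ / FS.
tanβ = tan31.7° / 1.59 = 0.6176 / 1.59 = 0.3884
β = arctan(0.3884) = 21.23°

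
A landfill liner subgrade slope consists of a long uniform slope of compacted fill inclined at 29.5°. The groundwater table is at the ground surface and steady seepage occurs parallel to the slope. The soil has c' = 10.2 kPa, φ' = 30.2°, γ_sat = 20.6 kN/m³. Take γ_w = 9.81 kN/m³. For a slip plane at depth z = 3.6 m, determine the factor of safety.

FS = 0.86

With seepage parallel to the slope and the water table at the surface, the effective normal stress on the slip plane uses the buoyant unit weight γ' = γ_sat − γ_w while the driving shear stress uses γ_sat:
FS = [c' + γ' z cos²β tanφ'] / [γ_sat z sinβ cosβ]
γ' = 20.6 − 9.81 = 10.79 kN/m³
Numerator = 10.2 + 10.79·3.6·cos²29.5°·tan30.2° = 10.2 + 10.79·3.6·0.7575·0.5820 = 27.326 kPa
Denominator = 20.6·3.6·sin29.5°·cos29.5° = 20.6·3.6·0.4924·0.8704 = 31.784 kPa
FS = 27.326 / 31.784 = 0.860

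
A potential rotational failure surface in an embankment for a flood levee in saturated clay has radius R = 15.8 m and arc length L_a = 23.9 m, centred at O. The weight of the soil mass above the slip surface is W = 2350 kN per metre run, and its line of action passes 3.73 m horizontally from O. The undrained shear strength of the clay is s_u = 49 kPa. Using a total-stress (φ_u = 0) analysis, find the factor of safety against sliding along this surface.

Taking moments about the centre O, the resisting moment is provided by the undrained shear strength acting along the arc:
M_R = s_u·L_a·R = 49·23.90·15.8 = 18503.4 kN·m/m
M_D = W·d = 2350·3.73 = 8765.5 kN·m/m
FS = M_R / M_D = 18503.4 / 8765.5 = 2.111

FS = 2.11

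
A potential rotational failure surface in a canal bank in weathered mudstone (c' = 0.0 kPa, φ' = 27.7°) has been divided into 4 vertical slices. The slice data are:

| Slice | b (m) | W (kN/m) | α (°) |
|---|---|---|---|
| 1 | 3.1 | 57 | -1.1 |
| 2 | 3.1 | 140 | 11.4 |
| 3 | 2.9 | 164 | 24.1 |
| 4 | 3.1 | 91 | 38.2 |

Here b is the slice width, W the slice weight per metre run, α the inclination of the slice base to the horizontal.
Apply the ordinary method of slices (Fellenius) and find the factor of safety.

Ordinary method of slices: FS = Σ[c'·Δl_i + (W_i cosα_i)·tanφ'] / Σ W_i sinα_i, with Δl_i = b_i / cosα_i.
Slice 1: Δl = 3.1/cos(-1.1°) = 3.101 m; N'_1 = 57·cos(-1.1°) = 57.0; c'Δl = 0.00; W sinα = -1.1
Slice 2: Δl = 3.1/cos11.4° = 3.162 m; N'_2 = 140·cos11.4° = 137.2; c'Δl = 0.00; W sinα = 27.7
Slice 3: Δl = 2.9/cos24.1° = 3.177 m; N'_3 = 164·cos24.1° = 149.7; c'Δl = 0.00; W sinα = 67.0
Slice 4: Δl = 3.1/cos38.2° = 3.945 m; N'_4 = 91·cos38.2° = 71.5; c'Δl = 0.00; W sinα = 56.3
Σc'Δl = 0.0 kN/m; ΣN' = 415.4 kN/m; ΣW sinα = 149.8 kN/m
Resisting = 0.0 + 415.4·tan27.7° = 0.0 + 218.1 = 218.1 kN/m
FS = 218.1 / 149.8 = 1.456

FS = 1.46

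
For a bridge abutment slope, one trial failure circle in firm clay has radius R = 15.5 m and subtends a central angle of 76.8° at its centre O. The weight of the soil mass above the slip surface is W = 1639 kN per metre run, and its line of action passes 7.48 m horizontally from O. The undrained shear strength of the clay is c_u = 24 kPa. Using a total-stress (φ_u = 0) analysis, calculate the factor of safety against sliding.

Taking moments about the centre O, the resisting moment is provided by the undrained shear strength acting along the arc:
Arc length L_a = R·θ = 15.5·(76.8°·π/180) = 15.5·1.3404 = 20.78 m
M_R = c_u·L_a·R = 24·20.78·15.5 = 7728.8 kN·m/m
M_D = W·d = 1639·7.48 = 12259.7 kN·m/m
FS = M_R / M_D = 7728.8 / 12259.7 = 0.630

FS = 0.63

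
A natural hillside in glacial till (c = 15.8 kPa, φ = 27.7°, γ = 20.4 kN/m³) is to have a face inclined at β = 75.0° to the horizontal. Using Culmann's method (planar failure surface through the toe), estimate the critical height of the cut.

Culmann's analysis gives the critical failure plane at α_cr = (β + φ)/2 = (75.0 + 27.7)/2 = 51.4°, and the critical height
H_c = (4c/γ) · sinβ cosφ / [1 − cos(β − φ)]
    = (4·15.8/20.4) · sin75.0°·cos27.7° / [1 − cos(47.3°)]
    = 3.098 · 0.9659·0.8854 / [1 − 0.6782]
    = 3.098 · 0.8552 / 0.3218
    = 8.23 m

H_c = 8.23 m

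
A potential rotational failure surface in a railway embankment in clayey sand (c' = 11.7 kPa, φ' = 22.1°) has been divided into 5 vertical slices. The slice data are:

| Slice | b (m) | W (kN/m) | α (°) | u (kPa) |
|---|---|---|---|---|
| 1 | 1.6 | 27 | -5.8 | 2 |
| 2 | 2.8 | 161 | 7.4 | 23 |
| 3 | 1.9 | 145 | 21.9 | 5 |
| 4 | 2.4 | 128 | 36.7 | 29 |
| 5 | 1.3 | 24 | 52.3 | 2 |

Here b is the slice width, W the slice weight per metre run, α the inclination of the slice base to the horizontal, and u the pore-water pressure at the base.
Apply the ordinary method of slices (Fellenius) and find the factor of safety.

Ordinary method of slices: FS = Σ[c'·Δl_i + (W_i cosα_i − u_i·Δl_i)·tanφ'] / Σ W_i sinα_i, with Δl_i = b_i / cosα_i.
Slice 1: Δl = 1.6/cos(-5.8°) = 1.608 m; N'_1 = 27·cos(-5.8°) − 2·1.608 = 23.6; c'Δl = 18.82; W sinα = -2.7
Slice 2: Δl = 2.8/cos7.4° = 2.824 m; N'_2 = 161·cos7.4° − 23·2.824 = 94.7; c'Δl = 33.04; W sinα = 20.7
Slice 3: Δl = 1.9/cos21.9° = 2.048 m; N'_3 = 145·cos21.9° − 5·2.048 = 124.3; c'Δl = 23.96; W sinα = 54.1
Slice 4: Δl = 2.4/cos36.7° = 2.993 m; N'_4 = 128·cos36.7° − 29·2.993 = 15.8; c'Δl = 35.02; W sinα = 76.5
Slice 5: Δl = 1.3/cos52.3° = 2.126 m; N'_5 = 24·cos52.3° − 2·2.126 = 10.4; c'Δl = 24.87; W sinα = 19.0
Σc'Δl = 135.7 kN/m; ΣN' = 268.9 kN/m; ΣW sinα = 167.6 kN/m
Resisting = 135.7 + 268.9·tan22.1° = 135.7 + 109.2 = 244.9 kN/m
FS = 244.9 / 167.6 = 1.461

FS = 1.46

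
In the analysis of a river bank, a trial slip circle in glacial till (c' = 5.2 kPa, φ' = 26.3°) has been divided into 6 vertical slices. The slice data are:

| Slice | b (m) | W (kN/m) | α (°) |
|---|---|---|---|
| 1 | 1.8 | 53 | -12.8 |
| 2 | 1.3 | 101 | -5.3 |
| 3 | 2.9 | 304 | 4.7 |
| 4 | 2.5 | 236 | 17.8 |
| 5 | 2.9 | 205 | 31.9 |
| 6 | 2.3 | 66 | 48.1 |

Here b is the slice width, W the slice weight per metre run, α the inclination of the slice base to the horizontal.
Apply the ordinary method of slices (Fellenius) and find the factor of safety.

FS = 2.25

Ordinary method of slices: FS = Σ[c'·Δl_i + (W_i cosα_i)·tanφ'] / Σ W_i sinα_i, with Δl_i = b_i / cosα_i.
Slice 1: Δl = 1.8/cos(-12.8°) = 1.846 m; N'_1 = 53·cos(-12.8°) = 51.7; c'Δl = 9.60; W sinα = -11.7
Slice 2: Δl = 1.3/cos(-5.3°) = 1.306 m; N'_2 = 101·cos(-5.3°) = 100.6; c'Δl = 6.79; W sinα = -9.3
Slice 3: Δl = 2.9/cos4.7° = 2.910 m; N'_3 = 304·cos4.7° = 303.0; c'Δl = 15.13; W sinα = 24.9
Slice 4: Δl = 2.5/cos17.8° = 2.626 m; N'_4 = 236·cos17.8° = 224.7; c'Δl = 13.65; W sinα = 72.1
Slice 5: Δl = 2.9/cos31.9° = 3.416 m; N'_5 = 205·cos31.9° = 174.0; c'Δl = 17.76; W sinα = 108.3
Slice 6: Δl = 2.3/cos48.1° = 3.444 m; N'_6 = 66·cos48.1° = 44.1; c'Δl = 17.91; W sinα = 49.1
Σc'Δl = 80.8 kN/m; ΣN' = 898.0 kN/m; ΣW sinα = 233.4 kN/m
Resisting = 80.8 + 898.0·tan26.3° = 80.8 + 443.8 = 524.7 kN/m
FS = 524.7 / 233.4 = 2.248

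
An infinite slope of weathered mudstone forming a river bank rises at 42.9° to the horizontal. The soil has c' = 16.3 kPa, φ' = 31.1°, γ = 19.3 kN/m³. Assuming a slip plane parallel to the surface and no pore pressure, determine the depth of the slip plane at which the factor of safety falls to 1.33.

Setting FS = 1.33 in FS = [c' + γz cos²β tanφ'] / [γz sinβ cosβ] and solving for z:
z = c' / [γ cosβ (FS·sinβ − cosβ·tanφ')]
  = 16.3 / [19.3·cos42.9°·(1.33·sin42.9° − cos42.9°·tan31.1°)]
  = 16.3 / [19.3·0.7325·(1.33·0.6807 − 0.7325·0.6032)]
  = 16.3 / 6.5524 = 2.488 m

z = 2.49 m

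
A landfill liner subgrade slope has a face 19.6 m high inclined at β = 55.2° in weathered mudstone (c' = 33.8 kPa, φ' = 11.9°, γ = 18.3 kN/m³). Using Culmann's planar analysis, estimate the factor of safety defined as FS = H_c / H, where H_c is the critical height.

FS = 1.11

H_c = (4c'/γ) · sinβ cosφ' / [1 − cos(β − φ')]
    = (4·33.8/18.3) · sin55.2°·cos11.9° / [1 − cos43.3°]
    = 7.388 · 0.8035 / 0.2722 = 21.81 m
FS = H_c / H = 21.81 / 19.6 = 1.113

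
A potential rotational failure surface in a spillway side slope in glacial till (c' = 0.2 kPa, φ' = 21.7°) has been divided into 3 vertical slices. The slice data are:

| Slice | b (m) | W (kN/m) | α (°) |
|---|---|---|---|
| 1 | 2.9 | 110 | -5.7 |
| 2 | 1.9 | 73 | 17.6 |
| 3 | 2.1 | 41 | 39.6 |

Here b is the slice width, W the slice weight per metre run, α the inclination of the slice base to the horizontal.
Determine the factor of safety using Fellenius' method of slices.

FS = 2.29

Ordinary method of slices: FS = Σ[c'·Δl_i + (W_i cosα_i)·tanφ'] / Σ W_i sinα_i, with Δl_i = b_i / cosα_i.
Slice 1: Δl = 2.9/cos(-5.7°) = 2.914 m; N'_1 = 110·cos(-5.7°) = 109.5; c'Δl = 0.58; W sinα = -10.9
Slice 2: Δl = 1.9/cos17.6° = 1.993 m; N'_2 = 73·cos17.6° = 69.6; c'Δl = 0.40; W sinα = 22.1
Slice 3: Δl = 2.1/cos39.6° = 2.725 m; N'_3 = 41·cos39.6° = 31.6; c'Δl = 0.55; W sinα = 26.1
Σc'Δl = 1.5 kN/m; ΣN' = 210.6 kN/m; ΣW sinα = 37.3 kN/m
Resisting = 1.5 + 210.6·tan21.7° = 1.5 + 83.8 = 85.3 kN/m
FS = 85.3 / 37.3 = 2.289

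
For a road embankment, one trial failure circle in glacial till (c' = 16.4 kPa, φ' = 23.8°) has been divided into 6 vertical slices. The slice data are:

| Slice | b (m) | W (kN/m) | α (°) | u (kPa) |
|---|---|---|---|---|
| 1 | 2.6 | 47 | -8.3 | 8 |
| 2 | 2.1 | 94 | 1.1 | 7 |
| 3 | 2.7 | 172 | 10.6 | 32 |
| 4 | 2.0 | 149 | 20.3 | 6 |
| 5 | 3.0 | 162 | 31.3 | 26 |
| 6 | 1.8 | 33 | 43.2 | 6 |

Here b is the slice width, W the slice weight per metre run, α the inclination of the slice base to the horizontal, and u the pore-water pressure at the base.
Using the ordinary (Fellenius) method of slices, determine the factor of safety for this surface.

Ordinary method of slices: FS = Σ[c'·Δl_i + (W_i cosα_i − u_i·Δl_i)·tanφ'] / Σ W_i sinα_i, with Δl_i = b_i / cosα_i.
Slice 1: Δl = 2.6/cos(-8.3°) = 2.628 m; N'_1 = 47·cos(-8.3°) − 8·2.628 = 25.5; c'Δl = 43.09; W sinα = -6.8
Slice 2: Δl = 2.1/cos1.1° = 2.100 m; N'_2 = 94·cos1.1° − 7·2.100 = 79.3; c'Δl = 34.45; W sinα = 1.8
Slice 3: Δl = 2.7/cos10.6° = 2.747 m; N'_3 = 172·cos10.6° − 32·2.747 = 81.2; c'Δl = 45.05; W sinα = 31.6
Slice 4: Δl = 2.0/cos20.3° = 2.132 m; N'_4 = 149·cos20.3° − 6·2.132 = 127.0; c'Δl = 34.97; W sinα = 51.7
Slice 5: Δl = 3.0/cos31.3° = 3.511 m; N'_5 = 162·cos31.3° − 26·3.511 = 47.1; c'Δl = 57.58; W sinα = 84.2
Slice 6: Δl = 1.8/cos43.2° = 2.469 m; N'_6 = 33·cos43.2° − 6·2.469 = 9.2; c'Δl = 40.50; W sinα = 22.6
Σc'Δl = 255.6 kN/m; ΣN' = 369.3 kN/m; ΣW sinα = 185.1 kN/m
Resisting = 255.6 + 369.3·tan23.8° = 255.6 + 162.9 = 418.5 kN/m
FS = 418.5 / 185.1 = 2.261

FS = 2.26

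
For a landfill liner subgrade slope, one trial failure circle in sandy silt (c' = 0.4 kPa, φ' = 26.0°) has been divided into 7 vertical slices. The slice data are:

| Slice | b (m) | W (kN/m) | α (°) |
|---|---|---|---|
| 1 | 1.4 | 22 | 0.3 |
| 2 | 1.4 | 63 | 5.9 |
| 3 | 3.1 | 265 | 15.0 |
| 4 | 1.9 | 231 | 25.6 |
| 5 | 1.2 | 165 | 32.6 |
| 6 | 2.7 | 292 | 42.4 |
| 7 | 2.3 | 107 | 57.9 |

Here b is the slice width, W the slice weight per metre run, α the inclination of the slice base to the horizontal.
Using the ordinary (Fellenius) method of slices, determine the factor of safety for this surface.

FS = 0.86

Ordinary method of slices: FS = Σ[c'·Δl_i + (W_i cosα_i)·tanφ'] / Σ W_i sinα_i, with Δl_i = b_i / cosα_i.
Slice 1: Δl = 1.4/cos0.3° = 1.400 m; N'_1 = 22·cos0.3° = 22.0; c'Δl = 0.56; W sinα = 0.1
Slice 2: Δl = 1.4/cos5.9° = 1.407 m; N'_2 = 63·cos5.9° = 62.7; c'Δl = 0.56; W sinα = 6.5
Slice 3: Δl = 3.1/cos15.0° = 3.209 m; N'_3 = 265·cos15.0° = 256.0; c'Δl = 1.28; W sinα = 68.6
Slice 4: Δl = 1.9/cos25.6° = 2.107 m; N'_4 = 231·cos25.6° = 208.3; c'Δl = 0.84; W sinα = 99.8
Slice 5: Δl = 1.2/cos32.6° = 1.424 m; N'_5 = 165·cos32.6° = 139.0; c'Δl = 0.57; W sinα = 88.9
Slice 6: Δl = 2.7/cos42.4° = 3.656 m; N'_6 = 292·cos42.4° = 215.6; c'Δl = 1.46; W sinα = 196.9
Slice 7: Δl = 2.3/cos57.9° = 4.328 m; N'_7 = 107·cos57.9° = 56.9; c'Δl = 1.73; W sinα = 90.6
Σc'Δl = 7.0 kN/m; ΣN' = 960.5 kN/m; ΣW sinα = 551.4 kN/m
Resisting = 7.0 + 960.5·tan26.0° = 7.0 + 468.4 = 475.5 kN/m
FS = 475.5 / 551.4 = 0.862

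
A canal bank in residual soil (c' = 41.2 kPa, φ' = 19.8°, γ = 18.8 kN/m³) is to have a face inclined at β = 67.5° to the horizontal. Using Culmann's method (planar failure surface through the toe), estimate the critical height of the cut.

Culmann's analysis gives the critical failure plane at α_cr = (β + φ')/2 = (67.5 + 19.8)/2 = 43.6°, and the critical height
H_c = (4c'/γ) · sinβ cosφ' / [1 − cos(β − φ')]
    = (4·41.2/18.8) · sin67.5°·cos19.8° / [1 − cos(47.7°)]
    = 8.766 · 0.9239·0.9409 / [1 − 0.6730]
    = 8.766 · 0.8693 / 0.3270
    = 23.30 m

H_c = 23.30 m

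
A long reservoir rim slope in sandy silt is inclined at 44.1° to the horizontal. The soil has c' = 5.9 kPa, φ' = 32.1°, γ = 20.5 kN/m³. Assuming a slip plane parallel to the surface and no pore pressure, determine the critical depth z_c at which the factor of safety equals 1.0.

Setting FS = 1.00 in FS = [c' + γz cos²β tanφ'] / [γz sinβ cosβ] and solving for z:
z = c' / [γ cosβ (FS·sinβ − cosβ·tanφ')]
  = 5.9 / [20.5·cos44.1°·(1.00·sin44.1° − cos44.1°·tan32.1°)]
  = 5.9 / [20.5·0.7181·(1.00·0.6959 − 0.7181·0.6273)]
  = 5.9 / 3.6132 = 1.633 m

z_c = 1.63 m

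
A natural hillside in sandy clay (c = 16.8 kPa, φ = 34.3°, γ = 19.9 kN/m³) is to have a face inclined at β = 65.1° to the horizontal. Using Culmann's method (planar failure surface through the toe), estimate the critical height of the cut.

H_c = 17.94 m

Culmann's analysis gives the critical failure plane at α_cr = (β + φ)/2 = (65.1 + 34.3)/2 = 49.7°, and the critical height
H_c = (4c/γ) · sinβ cosφ / [1 − cos(β − φ)]
    = (4·16.8/19.9) · sin65.1°·cos34.3° / [1 − cos(30.8°)]
    = 3.377 · 0.9070·0.8261 / [1 − 0.8590]
    = 3.377 · 0.7493 / 0.1410
    = 17.94 m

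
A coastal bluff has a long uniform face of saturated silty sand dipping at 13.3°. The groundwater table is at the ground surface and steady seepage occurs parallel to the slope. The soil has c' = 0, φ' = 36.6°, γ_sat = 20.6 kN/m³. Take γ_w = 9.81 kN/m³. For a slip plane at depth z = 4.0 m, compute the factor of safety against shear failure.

With seepage parallel to the slope and the water table at the surface, the effective normal stress on the slip plane uses the buoyant unit weight γ' = γ_sat − γ_w while the driving shear stress uses γ_sat:
FS = [c' + γ' z cos²β tanφ'] / [γ_sat z sinβ cosβ]
(For c' = 0 this reduces to FS = (γ'/γ_sat)·tanφ'/tanβ.)
γ' = 20.6 − 9.81 = 10.79 kN/m³
Numerator = 0.0 + 10.79·4.0·cos²13.3°·tan36.6° = 0.0 + 10.79·4.0·0.9471·0.7427 = 30.357 kPa
Denominator = 20.6·4.0·sin13.3°·cos13.3° = 20.6·4.0·0.2300·0.9732 = 18.448 kPa
FS = 30.357 / 18.448 = 1.646

FS = 1.65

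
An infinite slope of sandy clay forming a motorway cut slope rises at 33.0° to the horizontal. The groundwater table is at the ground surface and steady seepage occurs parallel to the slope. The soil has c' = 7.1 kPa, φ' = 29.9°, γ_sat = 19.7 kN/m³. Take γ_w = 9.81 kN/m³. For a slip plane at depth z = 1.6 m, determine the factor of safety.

FS = 0.94

With seepage parallel to the slope and the water table at the surface, the effective normal stress on the slip plane uses the buoyant unit weight γ' = γ_sat − γ_w while the driving shear stress uses γ_sat:
FS = [c' + γ' z cos²β tanφ'] / [γ_sat z sinβ cosβ]
γ' = 19.7 − 9.81 = 9.89 kN/m³
Numerator = 7.1 + 9.89·1.6·cos²33.0°·tan29.9° = 7.1 + 9.89·1.6·0.7034·0.5750 = 13.500 kPa
Denominator = 19.7·1.6·sin33.0°·cos33.0° = 19.7·1.6·0.5446·0.8387 = 14.397 kPa
FS = 13.500 / 14.397 = 0.938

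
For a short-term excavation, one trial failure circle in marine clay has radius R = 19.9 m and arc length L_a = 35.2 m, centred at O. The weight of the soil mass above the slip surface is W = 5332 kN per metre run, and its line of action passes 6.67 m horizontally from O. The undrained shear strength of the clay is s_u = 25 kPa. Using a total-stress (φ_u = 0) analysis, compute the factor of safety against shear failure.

Taking moments about the centre O, the resisting moment is provided by the undrained shear strength acting along the arc:
M_R = s_u·L_a·R = 25·35.20·19.9 = 17512.0 kN·m/m
M_D = W·d = 5332·6.67 = 35564.4 kN·m/m
FS = M_R / M_D = 17512.0 / 35564.4 = 0.492

FS = 0.49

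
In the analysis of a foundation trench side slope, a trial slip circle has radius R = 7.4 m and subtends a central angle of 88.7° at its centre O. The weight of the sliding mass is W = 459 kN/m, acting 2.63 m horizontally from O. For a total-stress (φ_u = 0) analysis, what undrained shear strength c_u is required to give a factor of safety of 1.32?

FS = c_u·L_a·R / (W·d), so c_u = FS·W·d / (L_a·R).
Arc length L_a = R·θ = 7.4·(88.7°·π/180) = 7.4·1.5481 = 11.46 m
c_u = 1.32·459·2.63 / (11.46·7.4) = 1593.5 / 84.77 = 18.80 kPa

c_u = 18.8 kPa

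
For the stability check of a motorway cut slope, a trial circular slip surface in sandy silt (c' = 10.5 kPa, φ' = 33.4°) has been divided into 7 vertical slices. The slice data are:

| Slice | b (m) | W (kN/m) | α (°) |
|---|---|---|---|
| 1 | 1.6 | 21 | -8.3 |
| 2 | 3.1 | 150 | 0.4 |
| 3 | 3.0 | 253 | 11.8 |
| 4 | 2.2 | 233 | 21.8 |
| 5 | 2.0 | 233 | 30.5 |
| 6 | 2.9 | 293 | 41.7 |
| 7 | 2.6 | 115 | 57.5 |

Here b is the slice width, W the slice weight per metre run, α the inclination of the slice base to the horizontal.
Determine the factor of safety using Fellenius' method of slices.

FS = 1.75

Ordinary method of slices: FS = Σ[c'·Δl_i + (W_i cosα_i)·tanφ'] / Σ W_i sinα_i, with Δl_i = b_i / cosα_i.
Slice 1: Δl = 1.6/cos(-8.3°) = 1.617 m; N'_1 = 21·cos(-8.3°) = 20.8; c'Δl = 16.98; W sinα = -3.0
Slice 2: Δl = 3.1/cos0.4° = 3.100 m; N'_2 = 150·cos0.4° = 150.0; c'Δl = 32.55; W sinα = 1.0
Slice 3: Δl = 3.0/cos11.8° = 3.065 m; N'_3 = 253·cos11.8° = 247.7; c'Δl = 32.18; W sinα = 51.7
Slice 4: Δl = 2.2/cos21.8° = 2.369 m; N'_4 = 233·cos21.8° = 216.3; c'Δl = 24.88; W sinα = 86.5
Slice 5: Δl = 2.0/cos30.5° = 2.321 m; N'_5 = 233·cos30.5° = 200.8; c'Δl = 24.37; W sinα = 118.3
Slice 6: Δl = 2.9/cos41.7° = 3.884 m; N'_6 = 293·cos41.7° = 218.8; c'Δl = 40.78; W sinα = 194.9
Slice 7: Δl = 2.6/cos57.5° = 4.839 m; N'_7 = 115·cos57.5° = 61.8; c'Δl = 50.81; W sinα = 97.0
Σc'Δl = 222.6 kN/m; ΣN' = 1116.1 kN/m; ΣW sinα = 546.4 kN/m
Resisting = 222.6 + 1116.1·tan33.4° = 222.6 + 735.9 = 958.5 kN/m
FS = 958.5 / 546.4 = 1.754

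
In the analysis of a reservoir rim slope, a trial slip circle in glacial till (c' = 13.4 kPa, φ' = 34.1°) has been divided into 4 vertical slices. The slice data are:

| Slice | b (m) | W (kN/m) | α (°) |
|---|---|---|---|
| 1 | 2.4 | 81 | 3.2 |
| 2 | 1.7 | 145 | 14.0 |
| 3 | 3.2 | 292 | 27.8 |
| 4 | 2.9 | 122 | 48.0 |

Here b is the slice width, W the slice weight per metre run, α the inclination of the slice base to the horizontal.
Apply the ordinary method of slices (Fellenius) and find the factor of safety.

FS = 2.04

Ordinary method of slices: FS = Σ[c'·Δl_i + (W_i cosα_i)·tanφ'] / Σ W_i sinα_i, with Δl_i = b_i / cosα_i.
Slice 1: Δl = 2.4/cos3.2° = 2.404 m; N'_1 = 81·cos3.2° = 80.9; c'Δl = 32.21; W sinα = 4.5
Slice 2: Δl = 1.7/cos14.0° = 1.752 m; N'_2 = 145·cos14.0° = 140.7; c'Δl = 23.48; W sinα = 35.1
Slice 3: Δl = 3.2/cos27.8° = 3.618 m; N'_3 = 292·cos27.8° = 258.3; c'Δl = 48.47; W sinα = 136.2
Slice 4: Δl = 2.9/cos48.0° = 4.334 m; N'_4 = 122·cos48.0° = 81.6; c'Δl = 58.08; W sinα = 90.7
Σc'Δl = 162.2 kN/m; ΣN' = 561.5 kN/m; ΣW sinα = 266.4 kN/m
Resisting = 162.2 + 561.5·tan34.1° = 162.2 + 380.2 = 542.4 kN/m
FS = 542.4 / 266.4 = 2.036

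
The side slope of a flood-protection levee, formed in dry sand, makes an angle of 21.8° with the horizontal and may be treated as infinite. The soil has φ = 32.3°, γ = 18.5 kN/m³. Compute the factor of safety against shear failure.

FS = 1.58

For a dry cohesionless infinite slope the factor of safety is FS = tanφ / tanβ.
FS = tan32.3° / tan21.8° = 0.6322 / 0.4000 = 1.581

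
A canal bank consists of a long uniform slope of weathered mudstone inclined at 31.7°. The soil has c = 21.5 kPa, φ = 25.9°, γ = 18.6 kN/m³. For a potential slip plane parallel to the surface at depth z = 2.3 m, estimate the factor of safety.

For an infinite slope with a slip plane parallel to the surface (no pore pressure): FS = [c + γz cos²β tanφ] / [γz sinβ cosβ].
γz = 18.6·2.3 = 42.78 kN/m²
Numerator = 21.5 + 42.78·cos²31.7°·tan25.9° = 21.5 + 42.78·0.7239·0.4856 = 36.537 kPa
Denominator = 42.78·sin31.7°·cos31.7° = 42.78·0.5255·0.8508 = 19.126 kPa
FS = 36.537 / 19.126 = 1.910

FS = 1.91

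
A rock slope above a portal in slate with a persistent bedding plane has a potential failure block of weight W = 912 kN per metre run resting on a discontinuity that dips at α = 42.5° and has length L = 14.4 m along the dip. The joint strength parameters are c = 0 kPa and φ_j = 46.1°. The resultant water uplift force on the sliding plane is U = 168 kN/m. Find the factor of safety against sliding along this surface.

FS = 0.85

Resolving the block weight along and normal to the plane and applying the Mohr–Coulomb strength on the joint:
N' = W cosα − U = 912·cos42.5° − 168 = 504.4 kN/m
Driving force T = W sinα = 912·sin42.5° = 616.1 kN/m
Resisting force R = c·L + N'·tanφ_j = 0·14.4 + 504.4·tan46.1° = 0.0 + 524.1 = 524.1 kN/m
FS = R / T = 524.1 / 616.1 = 0.851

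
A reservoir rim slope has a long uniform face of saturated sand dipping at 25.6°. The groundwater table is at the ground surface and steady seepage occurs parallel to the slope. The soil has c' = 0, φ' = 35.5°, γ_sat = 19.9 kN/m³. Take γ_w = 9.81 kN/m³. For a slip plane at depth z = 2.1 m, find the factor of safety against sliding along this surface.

FS = 0.75

With seepage parallel to the slope and the water table at the surface, the effective normal stress on the slip plane uses the buoyant unit weight γ' = γ_sat − γ_w while the driving shear stress uses γ_sat:
FS = [c' + γ' z cos²β tanφ'] / [γ_sat z sinβ cosβ]
(For c' = 0 this reduces to FS = (γ'/γ_sat)·tanφ'/tanβ.)
γ' = 19.9 − 9.81 = 10.09 kN/m³
Numerator = 0.0 + 10.09·2.1·cos²25.6°·tan35.5° = 0.0 + 10.09·2.1·0.8133·0.7133 = 12.292 kPa
Denominator = 19.9·2.1·sin25.6°·cos25.6° = 19.9·2.1·0.4321·0.9018 = 16.284 kPa
FS = 12.292 / 16.284 = 0.755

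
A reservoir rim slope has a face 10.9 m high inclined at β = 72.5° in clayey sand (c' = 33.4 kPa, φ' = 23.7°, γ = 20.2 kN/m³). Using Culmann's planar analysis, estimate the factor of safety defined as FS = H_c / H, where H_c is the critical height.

FS = 1.55

H_c = (4c'/γ) · sinβ cosφ' / [1 − cos(β − φ')]
    = (4·33.4/20.2) · sin72.5°·cos23.7° / [1 − cos48.8°]
    = 6.614 · 0.8733 / 0.3413 = 16.92 m
FS = H_c / H = 16.92 / 10.9 = 1.553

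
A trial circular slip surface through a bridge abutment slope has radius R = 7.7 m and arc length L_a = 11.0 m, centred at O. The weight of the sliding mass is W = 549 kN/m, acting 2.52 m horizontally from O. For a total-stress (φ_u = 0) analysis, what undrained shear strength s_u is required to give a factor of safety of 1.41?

FS = s_u·L_a·R / (W·d), so s_u = FS·W·d / (L_a·R).
s_u = 1.41·549·2.52 / (11.00·7.7) = 1950.7 / 84.70 = 23.03 kPa

s_u = 23.0 kPa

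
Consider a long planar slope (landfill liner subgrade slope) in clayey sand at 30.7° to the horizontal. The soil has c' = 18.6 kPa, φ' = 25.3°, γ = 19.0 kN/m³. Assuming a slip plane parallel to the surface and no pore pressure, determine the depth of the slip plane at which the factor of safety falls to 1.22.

z = 5.26 m

Setting FS = 1.22 in FS = [c' + γz cos²β tanφ'] / [γz sinβ cosβ] and solving for z:
z = c' / [γ cosβ (FS·sinβ − cosβ·tanφ')]
  = 18.6 / [19.0·cos30.7°·(1.22·sin30.7° − cos30.7°·tan25.3°)]
  = 18.6 / [19.0·0.8599·(1.22·0.5105 − 0.8599·0.4727)]
  = 18.6 / 3.5356 = 5.261 m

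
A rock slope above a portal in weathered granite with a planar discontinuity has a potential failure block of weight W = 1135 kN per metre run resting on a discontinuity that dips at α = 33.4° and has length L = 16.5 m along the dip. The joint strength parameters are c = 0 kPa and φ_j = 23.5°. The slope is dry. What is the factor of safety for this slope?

Resolving the block weight along and normal to the plane and applying the Mohr–Coulomb strength on the joint:
N' = W cosα = 1135·cos33.4° = 947.6 kN/m
Driving force T = W sinα = 1135·sin33.4° = 624.8 kN/m
Resisting force R = c·L + N'·tanφ_j = 0·16.5 + 947.6·tan23.5° = 0.0 + 412.0 = 412.0 kN/m
FS = R / T = 412.0 / 624.8 = 0.659

FS = 0.66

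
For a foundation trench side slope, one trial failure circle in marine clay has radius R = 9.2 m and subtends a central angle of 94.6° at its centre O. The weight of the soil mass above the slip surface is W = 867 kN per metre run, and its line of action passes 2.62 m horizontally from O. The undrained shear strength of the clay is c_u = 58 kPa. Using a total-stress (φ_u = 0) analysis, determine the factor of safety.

Taking moments about the centre O, the resisting moment is provided by the undrained shear strength acting along the arc:
Arc length L_a = R·θ = 9.2·(94.6°·π/180) = 9.2·1.6511 = 15.19 m
M_R = c_u·L_a·R = 58·15.19·9.2 = 8105.4 kN·m/m
M_D = W·d = 867·2.62 = 2271.5 kN·m/m
FS = M_R / M_D = 8105.4 / 2271.5 = 3.568

FS = 3.57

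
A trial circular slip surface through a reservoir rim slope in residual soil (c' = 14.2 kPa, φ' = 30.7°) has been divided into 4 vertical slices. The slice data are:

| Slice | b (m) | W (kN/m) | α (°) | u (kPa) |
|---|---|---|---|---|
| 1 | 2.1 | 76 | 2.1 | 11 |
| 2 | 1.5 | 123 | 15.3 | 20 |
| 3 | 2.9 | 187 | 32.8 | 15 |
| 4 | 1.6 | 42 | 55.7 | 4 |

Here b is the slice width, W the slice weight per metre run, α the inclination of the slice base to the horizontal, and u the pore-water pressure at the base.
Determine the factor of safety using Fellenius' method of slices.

Ordinary method of slices: FS = Σ[c'·Δl_i + (W_i cosα_i − u_i·Δl_i)·tanφ'] / Σ W_i sinα_i, with Δl_i = b_i / cosα_i.
Slice 1: Δl = 2.1/cos2.1° = 2.101 m; N'_1 = 76·cos2.1° − 11·2.101 = 52.8; c'Δl = 29.84; W sinα = 2.8
Slice 2: Δl = 1.5/cos15.3° = 1.555 m; N'_2 = 123·cos15.3° − 20·1.555 = 87.5; c'Δl = 22.08; W sinα = 32.5
Slice 3: Δl = 2.9/cos32.8° = 3.450 m; N'_3 = 187·cos32.8° − 15·3.450 = 105.4; c'Δl = 48.99; W sinα = 101.3
Slice 4: Δl = 1.6/cos55.7° = 2.839 m; N'_4 = 42·cos55.7° − 4·2.839 = 12.3; c'Δl = 40.32; W sinα = 34.7
Σc'Δl = 141.2 kN/m; ΣN' = 258.1 kN/m; ΣW sinα = 171.2 kN/m
Resisting = 141.2 + 258.1·tan30.7° = 141.2 + 153.3 = 294.5 kN/m
FS = 294.5 / 171.2 = 1.720

FS = 1.72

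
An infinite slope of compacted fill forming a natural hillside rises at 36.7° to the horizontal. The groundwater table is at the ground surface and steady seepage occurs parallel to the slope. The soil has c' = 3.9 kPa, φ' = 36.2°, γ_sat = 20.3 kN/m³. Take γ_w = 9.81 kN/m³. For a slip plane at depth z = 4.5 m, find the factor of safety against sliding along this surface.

With seepage parallel to the slope and the water table at the surface, the effective normal stress on the slip plane uses the buoyant unit weight γ' = γ_sat − γ_w while the driving shear stress uses γ_sat:
FS = [c' + γ' z cos²β tanφ'] / [γ_sat z sinβ cosβ]
γ' = 20.3 − 9.81 = 10.49 kN/m³
Numerator = 3.9 + 10.49·4.5·cos²36.7°·tan36.2° = 3.9 + 10.49·4.5·0.6428·0.7319 = 26.110 kPa
Denominator = 20.3·4.5·sin36.7°·cos36.7° = 20.3·4.5·0.5976·0.8018 = 43.771 kPa
FS = 26.110 / 43.771 = 0.596

FS = 0.60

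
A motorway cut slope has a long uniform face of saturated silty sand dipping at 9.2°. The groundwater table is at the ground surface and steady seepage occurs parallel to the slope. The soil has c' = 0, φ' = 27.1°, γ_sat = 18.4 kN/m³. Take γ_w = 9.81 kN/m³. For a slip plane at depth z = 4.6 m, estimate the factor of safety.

FS = 1.48

With seepage parallel to the slope and the water table at the surface, the effective normal stress on the slip plane uses the buoyant unit weight γ' = γ_sat − γ_w while the driving shear stress uses γ_sat:
FS = [c' + γ' z cos²β tanφ'] / [γ_sat z sinβ cosβ]
(For c' = 0 this reduces to FS = (γ'/γ_sat)·tanφ'/tanβ.)
γ' = 18.4 − 9.81 = 8.59 kN/m³
Numerator = 0.0 + 8.59·4.6·cos²9.2°·tan27.1° = 0.0 + 8.59·4.6·0.9744·0.5117 = 19.703 kPa
Denominator = 18.4·4.6·sin9.2°·cos9.2° = 18.4·4.6·0.1599·0.9871 = 13.358 kPa
FS = 19.703 / 13.358 = 1.475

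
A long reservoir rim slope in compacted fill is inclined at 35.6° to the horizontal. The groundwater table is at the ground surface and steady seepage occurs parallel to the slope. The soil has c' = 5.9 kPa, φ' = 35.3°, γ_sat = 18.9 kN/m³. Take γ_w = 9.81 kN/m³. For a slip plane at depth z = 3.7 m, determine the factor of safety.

With seepage parallel to the slope and the water table at the surface, the effective normal stress on the slip plane uses the buoyant unit weight γ' = γ_sat − γ_w while the driving shear stress uses γ_sat:
FS = [c' + γ' z cos²β tanφ'] / [γ_sat z sinβ cosβ]
γ' = 18.9 − 9.81 = 9.09 kN/m³
Numerator = 5.9 + 9.09·3.7·cos²35.6°·tan35.3° = 5.9 + 9.09·3.7·0.6611·0.7080 = 21.644 kPa
Denominator = 18.9·3.7·sin35.6°·cos35.6° = 18.9·3.7·0.5821·0.8131 = 33.100 kPa
FS = 21.644 / 33.100 = 0.654

FS = 0.65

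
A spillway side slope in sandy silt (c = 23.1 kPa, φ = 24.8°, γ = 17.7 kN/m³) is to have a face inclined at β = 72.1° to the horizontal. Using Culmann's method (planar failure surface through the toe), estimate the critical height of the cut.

H_c = 14.01 m

Culmann's analysis gives the critical failure plane at α_cr = (β + φ)/2 = (72.1 + 24.8)/2 = 48.4°, and the critical height
H_c = (4c/γ) · sinβ cosφ / [1 − cos(β − φ)]
    = (4·23.1/17.7) · sin72.1°·cos24.8° / [1 − cos(47.3°)]
    = 5.220 · 0.9516·0.9078 / [1 − 0.6782]
    = 5.220 · 0.8638 / 0.3218
    = 14.01 m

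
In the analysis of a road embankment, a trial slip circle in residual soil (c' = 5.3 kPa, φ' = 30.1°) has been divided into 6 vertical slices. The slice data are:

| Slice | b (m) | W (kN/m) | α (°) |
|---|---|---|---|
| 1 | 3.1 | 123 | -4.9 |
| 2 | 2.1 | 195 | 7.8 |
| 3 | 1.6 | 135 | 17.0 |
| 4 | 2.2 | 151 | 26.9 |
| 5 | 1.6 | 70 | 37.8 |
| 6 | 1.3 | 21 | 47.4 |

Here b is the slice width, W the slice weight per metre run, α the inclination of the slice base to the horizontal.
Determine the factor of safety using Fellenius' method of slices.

Ordinary method of slices: FS = Σ[c'·Δl_i + (W_i cosα_i)·tanφ'] / Σ W_i sinα_i, with Δl_i = b_i / cosα_i.
Slice 1: Δl = 3.1/cos(-4.9°) = 3.111 m; N'_1 = 123·cos(-4.9°) = 122.6; c'Δl = 16.49; W sinα = -10.5
Slice 2: Δl = 2.1/cos7.8° = 2.120 m; N'_2 = 195·cos7.8° = 193.2; c'Δl = 11.23; W sinα = 26.5
Slice 3: Δl = 1.6/cos17.0° = 1.673 m; N'_3 = 135·cos17.0° = 129.1; c'Δl = 8.87; W sinα = 39.5
Slice 4: Δl = 2.2/cos26.9° = 2.467 m; N'_4 = 151·cos26.9° = 134.7; c'Δl = 13.07; W sinα = 68.3
Slice 5: Δl = 1.6/cos37.8° = 2.025 m; N'_5 = 70·cos37.8° = 55.3; c'Δl = 10.73; W sinα = 42.9
Slice 6: Δl = 1.3/cos47.4° = 1.921 m; N'_6 = 21·cos47.4° = 14.2; c'Δl = 10.18; W sinα = 15.5
Σc'Δl = 70.6 kN/m; ΣN' = 649.0 kN/m; ΣW sinα = 182.1 kN/m
Resisting = 70.6 + 649.0·tan30.1° = 70.6 + 376.2 = 446.8 kN/m
FS = 446.8 / 182.1 = 2.454

FS = 2.45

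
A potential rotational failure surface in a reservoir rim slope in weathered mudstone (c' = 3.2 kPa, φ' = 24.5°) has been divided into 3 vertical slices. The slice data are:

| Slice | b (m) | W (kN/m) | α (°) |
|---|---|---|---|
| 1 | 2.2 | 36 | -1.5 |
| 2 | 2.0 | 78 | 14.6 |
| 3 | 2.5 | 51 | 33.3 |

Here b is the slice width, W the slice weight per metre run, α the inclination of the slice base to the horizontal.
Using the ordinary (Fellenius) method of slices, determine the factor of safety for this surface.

Ordinary method of slices: FS = Σ[c'·Δl_i + (W_i cosα_i)·tanφ'] / Σ W_i sinα_i, with Δl_i = b_i / cosα_i.
Slice 1: Δl = 2.2/cos(-1.5°) = 2.201 m; N'_1 = 36·cos(-1.5°) = 36.0; c'Δl = 7.04; W sinα = -0.9
Slice 2: Δl = 2.0/cos14.6° = 2.067 m; N'_2 = 78·cos14.6° = 75.5; c'Δl = 6.61; W sinα = 19.7
Slice 3: Δl = 2.5/cos33.3° = 2.991 m; N'_3 = 51·cos33.3° = 42.6; c'Δl = 9.57; W sinα = 28.0
Σc'Δl = 23.2 kN/m; ΣN' = 154.1 kN/m; ΣW sinα = 46.7 kN/m
Resisting = 23.2 + 154.1·tan24.5° = 23.2 + 70.2 = 93.5 kN/m
FS = 93.5 / 46.7 = 2.000

FS = 2.00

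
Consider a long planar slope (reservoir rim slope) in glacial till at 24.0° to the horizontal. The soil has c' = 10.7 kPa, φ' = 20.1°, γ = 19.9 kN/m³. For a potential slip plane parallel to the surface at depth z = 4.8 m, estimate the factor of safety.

For an infinite slope with a slip plane parallel to the surface (no pore pressure): FS = [c' + γz cos²β tanφ'] / [γz sinβ cosβ].
γz = 19.9·4.8 = 95.52 kN/m²
Numerator = 10.7 + 95.52·cos²24.0°·tan20.1° = 10.7 + 95.52·0.8346·0.3659 = 39.873 kPa
Denominator = 95.52·sin24.0°·cos24.0° = 95.52·0.4067·0.9135 = 35.493 kPa
FS = 39.873 / 35.493 = 1.123

FS = 1.12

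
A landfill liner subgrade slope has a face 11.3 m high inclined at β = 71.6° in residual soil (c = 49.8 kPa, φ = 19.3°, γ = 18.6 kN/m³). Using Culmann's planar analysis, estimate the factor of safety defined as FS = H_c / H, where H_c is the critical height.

H_c = (4c/γ) · sinβ cosφ / [1 − cos(β − φ)]
    = (4·49.8/18.6) · sin71.6°·cos19.3° / [1 − cos52.3°]
    = 10.710 · 0.8956 / 0.3885 = 24.69 m
FS = H_c / H = 24.69 / 11.3 = 2.185

FS = 2.18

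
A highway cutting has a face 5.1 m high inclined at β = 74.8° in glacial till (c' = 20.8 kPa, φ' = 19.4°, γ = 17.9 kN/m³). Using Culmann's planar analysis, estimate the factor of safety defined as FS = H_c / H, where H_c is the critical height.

H_c = (4c'/γ) · sinβ cosφ' / [1 − cos(β − φ')]
    = (4·20.8/17.9) · sin74.8°·cos19.4° / [1 − cos55.4°]
    = 4.648 · 0.9102 / 0.4322 = 9.79 m
FS = H_c / H = 9.79 / 5.1 = 1.920

FS = 1.92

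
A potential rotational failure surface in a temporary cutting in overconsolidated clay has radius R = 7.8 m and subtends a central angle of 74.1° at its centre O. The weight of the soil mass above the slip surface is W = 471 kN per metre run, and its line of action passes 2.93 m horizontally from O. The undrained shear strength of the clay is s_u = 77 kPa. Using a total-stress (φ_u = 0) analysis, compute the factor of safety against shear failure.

FS = 4.39

Taking moments about the centre O, the resisting moment is provided by the undrained shear strength acting along the arc:
Arc length L_a = R·θ = 7.8·(74.1°·π/180) = 7.8·1.2933 = 10.09 m
M_R = s_u·L_a·R = 77·10.09·7.8 = 6058.6 kN·m/m
M_D = W·d = 471·2.93 = 1380.0 kN·m/m
FS = M_R / M_D = 6058.6 / 1380.0 = 4.390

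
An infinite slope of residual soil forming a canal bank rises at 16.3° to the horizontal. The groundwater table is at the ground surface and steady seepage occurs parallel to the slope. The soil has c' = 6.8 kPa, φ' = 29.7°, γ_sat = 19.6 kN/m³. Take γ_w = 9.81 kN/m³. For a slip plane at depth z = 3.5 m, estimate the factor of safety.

With seepage parallel to the slope and the water table at the surface, the effective normal stress on the slip plane uses the buoyant unit weight γ' = γ_sat − γ_w while the driving shear stress uses γ_sat:
FS = [c' + γ' z cos²β tanφ'] / [γ_sat z sinβ cosβ]
γ' = 19.6 − 9.81 = 9.79 kN/m³
Numerator = 6.8 + 9.79·3.5·cos²16.3°·tan29.7° = 6.8 + 9.79·3.5·0.9212·0.5704 = 24.805 kPa
Denominator = 19.6·3.5·sin16.3°·cos16.3° = 19.6·3.5·0.2807·0.9598 = 18.480 kPa
FS = 24.805 / 18.480 = 1.342

FS = 1.34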